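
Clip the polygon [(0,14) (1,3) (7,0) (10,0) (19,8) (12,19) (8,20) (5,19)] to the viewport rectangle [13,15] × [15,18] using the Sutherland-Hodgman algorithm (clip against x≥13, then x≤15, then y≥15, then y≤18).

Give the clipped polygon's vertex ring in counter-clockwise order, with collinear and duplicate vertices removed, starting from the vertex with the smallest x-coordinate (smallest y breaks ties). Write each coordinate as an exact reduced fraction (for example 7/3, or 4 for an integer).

Clipped polygon: [(13,15) (160/11,15) (13,122/7)]

1. After x ≥ 13: [(13,8/3) (19,8) (13,122/7)]
2. After x ≤ 15: [(13,8/3) (15,40/9) (15,100/7) (13,122/7)]
3. After y ≥ 15: [(13,15) (160/11,15) (13,122/7)]
4. After y ≤ 18: [(13,15) (160/11,15) (13,122/7)]
5. Canonical ring: [(13,15) (160/11,15) (13,122/7)]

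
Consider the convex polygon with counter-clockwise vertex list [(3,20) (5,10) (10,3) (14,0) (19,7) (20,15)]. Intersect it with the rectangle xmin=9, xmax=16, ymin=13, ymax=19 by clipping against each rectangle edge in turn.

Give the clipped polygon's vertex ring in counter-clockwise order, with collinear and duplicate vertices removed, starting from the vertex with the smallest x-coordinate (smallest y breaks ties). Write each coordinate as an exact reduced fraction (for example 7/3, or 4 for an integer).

1. After x ≥ 9: [(9,310/17) (9,22/5) (10,3) (14,0) (19,7) (20,15)]
2. After x ≤ 16: [(16,275/17) (9,310/17) (9,22/5) (10,3) (14,0) (16,14/5)]
3. After y ≥ 13: [(16,13) (16,275/17) (9,310/17) (9,13)]
4. After y ≤ 19: [(16,13) (16,275/17) (9,310/17) (9,13)]
5. Canonical ring: [(9,13) (16,13) (16,275/17) (9,310/17)]

Clipped polygon: [(9,13) (16,13) (16,275/17) (9,310/17)]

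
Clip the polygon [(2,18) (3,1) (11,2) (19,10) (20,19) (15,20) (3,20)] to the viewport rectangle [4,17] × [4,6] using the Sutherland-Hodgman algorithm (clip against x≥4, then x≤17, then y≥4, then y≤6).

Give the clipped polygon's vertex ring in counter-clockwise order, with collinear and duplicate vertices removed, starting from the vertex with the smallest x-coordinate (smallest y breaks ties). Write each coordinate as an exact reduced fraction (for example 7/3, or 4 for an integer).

Clipped polygon: [(4,4) (13,4) (15,6) (4,6)]

1. After x ≥ 4: [(4,9/8) (11,2) (19,10) (20,19) (15,20) (4,20)]
2. After x ≤ 17: [(4,9/8) (11,2) (17,8) (17,98/5) (15,20) (4,20)]
3. After y ≥ 4: [(4,4) (13,4) (17,8) (17,98/5) (15,20) (4,20)]
4. After y ≤ 6: [(4,6) (4,4) (13,4) (15,6)]
5. Canonical ring: [(4,4) (13,4) (15,6) (4,6)]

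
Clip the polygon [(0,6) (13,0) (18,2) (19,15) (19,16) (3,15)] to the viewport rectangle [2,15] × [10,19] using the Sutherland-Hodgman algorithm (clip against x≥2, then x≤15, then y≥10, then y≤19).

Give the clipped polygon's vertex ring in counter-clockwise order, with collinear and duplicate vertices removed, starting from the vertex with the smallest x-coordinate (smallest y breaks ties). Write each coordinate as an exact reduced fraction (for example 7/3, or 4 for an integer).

1. After x ≥ 2: [(2,12) (2,66/13) (13,0) (18,2) (19,15) (19,16) (3,15)]
2. After x ≤ 15: [(2,12) (2,66/13) (13,0) (15,4/5) (15,63/4) (3,15)]
3. After y ≥ 10: [(2,12) (2,10) (15,10) (15,63/4) (3,15)]
4. After y ≤ 19: [(2,12) (2,10) (15,10) (15,63/4) (3,15)]
5. Canonical ring: [(2,10) (15,10) (15,63/4) (3,15) (2,12)]

Clipped polygon: [(2,10) (15,10) (15,63/4) (3,15) (2,12)]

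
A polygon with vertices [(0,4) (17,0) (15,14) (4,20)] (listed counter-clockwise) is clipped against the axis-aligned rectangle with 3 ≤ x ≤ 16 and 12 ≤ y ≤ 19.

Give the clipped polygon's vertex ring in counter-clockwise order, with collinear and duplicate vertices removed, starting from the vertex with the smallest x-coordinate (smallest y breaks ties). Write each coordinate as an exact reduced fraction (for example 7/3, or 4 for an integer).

1. After x ≥ 3: [(3,16) (3,56/17) (17,0) (15,14) (4,20)]
2. After x ≤ 16: [(3,16) (3,56/17) (16,4/17) (16,7) (15,14) (4,20)]
3. After y ≥ 12: [(3,16) (3,12) (107/7,12) (15,14) (4,20)]
4. After y ≤ 19: [(15/4,19) (3,16) (3,12) (107/7,12) (15,14) (35/6,19)]
5. Canonical ring: [(3,12) (107/7,12) (15,14) (35/6,19) (15/4,19) (3,16)]

Clipped polygon: [(3,12) (107/7,12) (15,14) (35/6,19) (15/4,19) (3,16)]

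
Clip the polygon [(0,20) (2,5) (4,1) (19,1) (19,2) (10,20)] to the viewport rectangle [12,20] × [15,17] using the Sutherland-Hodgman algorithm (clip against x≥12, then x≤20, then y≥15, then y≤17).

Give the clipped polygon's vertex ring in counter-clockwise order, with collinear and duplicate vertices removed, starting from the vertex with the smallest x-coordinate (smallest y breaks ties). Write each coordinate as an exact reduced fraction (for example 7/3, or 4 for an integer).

Clipped polygon: [(12,15) (25/2,15) (12,16)]

1. After x ≥ 12: [(12,1) (19,1) (19,2) (12,16)]
2. After x ≤ 20: [(12,1) (19,1) (19,2) (12,16)]
3. After y ≥ 15: [(12,15) (25/2,15) (12,16)]
4. After y ≤ 17: [(12,15) (25/2,15) (12,16)]
5. Canonical ring: [(12,15) (25/2,15) (12,16)]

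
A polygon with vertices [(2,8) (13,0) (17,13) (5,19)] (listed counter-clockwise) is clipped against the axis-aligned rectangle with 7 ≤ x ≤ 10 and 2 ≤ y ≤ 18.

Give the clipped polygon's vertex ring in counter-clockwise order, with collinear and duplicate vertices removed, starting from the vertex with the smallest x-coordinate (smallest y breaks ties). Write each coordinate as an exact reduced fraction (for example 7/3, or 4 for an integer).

Clipped polygon: [(7,48/11) (10,24/11) (10,33/2) (7,18)]

1. After x ≥ 7: [(7,48/11) (13,0) (17,13) (7,18)]
2. After x ≤ 10: [(7,48/11) (10,24/11) (10,33/2) (7,18)]
3. After y ≥ 2: [(7,48/11) (10,24/11) (10,33/2) (7,18)]
4. After y ≤ 18: [(7,48/11) (10,24/11) (10,33/2) (7,18)]
5. Canonical ring: [(7,48/11) (10,24/11) (10,33/2) (7,18)]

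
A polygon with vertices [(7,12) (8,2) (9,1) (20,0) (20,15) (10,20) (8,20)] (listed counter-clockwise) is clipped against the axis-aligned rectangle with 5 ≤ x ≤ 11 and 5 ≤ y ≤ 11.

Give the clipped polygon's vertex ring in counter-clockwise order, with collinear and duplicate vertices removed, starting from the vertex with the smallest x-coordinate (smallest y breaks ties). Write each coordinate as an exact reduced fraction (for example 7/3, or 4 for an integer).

Clipped polygon: [(71/10,11) (77/10,5) (11,5) (11,11)]

1. After x ≥ 5: [(7,12) (8,2) (9,1) (20,0) (20,15) (10,20) (8,20)]
2. After x ≤ 11: [(7,12) (8,2) (9,1) (11,9/11) (11,39/2) (10,20) (8,20)]
3. After y ≥ 5: [(7,12) (77/10,5) (11,5) (11,39/2) (10,20) (8,20)]
4. After y ≤ 11: [(71/10,11) (77/10,5) (11,5) (11,11)]
5. Canonical ring: [(71/10,11) (77/10,5) (11,5) (11,11)]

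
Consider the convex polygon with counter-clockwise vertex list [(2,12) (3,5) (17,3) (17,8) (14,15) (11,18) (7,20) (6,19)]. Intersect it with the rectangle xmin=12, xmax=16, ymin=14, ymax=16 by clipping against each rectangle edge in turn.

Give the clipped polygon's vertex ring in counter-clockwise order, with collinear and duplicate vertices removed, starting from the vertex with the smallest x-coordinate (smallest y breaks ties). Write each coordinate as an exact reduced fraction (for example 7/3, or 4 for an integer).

Clipped polygon: [(12,14) (101/7,14) (14,15) (13,16) (12,16)]

1. After x ≥ 12: [(12,26/7) (17,3) (17,8) (14,15) (12,17)]
2. After x ≤ 16: [(12,26/7) (16,22/7) (16,31/3) (14,15) (12,17)]
3. After y ≥ 14: [(12,14) (101/7,14) (14,15) (12,17)]
4. After y ≤ 16: [(12,16) (12,14) (101/7,14) (14,15) (13,16)]
5. Canonical ring: [(12,14) (101/7,14) (14,15) (13,16) (12,16)]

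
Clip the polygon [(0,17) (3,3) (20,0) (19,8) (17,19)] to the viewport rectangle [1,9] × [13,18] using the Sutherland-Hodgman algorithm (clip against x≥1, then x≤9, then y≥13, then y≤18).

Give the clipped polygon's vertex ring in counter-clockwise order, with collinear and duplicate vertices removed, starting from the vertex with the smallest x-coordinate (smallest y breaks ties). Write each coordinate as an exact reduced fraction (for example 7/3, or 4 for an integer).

1. After x ≥ 1: [(1,291/17) (1,37/3) (3,3) (20,0) (19,8) (17,19)]
2. After x ≤ 9: [(9,307/17) (1,291/17) (1,37/3) (3,3) (9,33/17)]
3. After y ≥ 13: [(9,13) (9,307/17) (1,291/17) (1,13)]
4. After y ≤ 18: [(9,13) (9,18) (17/2,18) (1,291/17) (1,13)]
5. Canonical ring: [(1,13) (9,13) (9,18) (17/2,18) (1,291/17)]

Clipped polygon: [(1,13) (9,13) (9,18) (17/2,18) (1,291/17)]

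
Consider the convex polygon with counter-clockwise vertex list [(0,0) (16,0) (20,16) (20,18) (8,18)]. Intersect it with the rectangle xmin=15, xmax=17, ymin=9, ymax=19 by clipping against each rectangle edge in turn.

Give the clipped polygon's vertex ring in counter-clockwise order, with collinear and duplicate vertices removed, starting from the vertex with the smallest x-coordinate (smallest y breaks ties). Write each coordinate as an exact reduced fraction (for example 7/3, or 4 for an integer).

Clipped polygon: [(15,9) (17,9) (17,18) (15,18)]

1. After x ≥ 15: [(15,0) (16,0) (20,16) (20,18) (15,18)]
2. After x ≤ 17: [(15,0) (16,0) (17,4) (17,18) (15,18)]
3. After y ≥ 9: [(15,9) (17,9) (17,18) (15,18)]
4. After y ≤ 19: [(15,9) (17,9) (17,18) (15,18)]
5. Canonical ring: [(15,9) (17,9) (17,18) (15,18)]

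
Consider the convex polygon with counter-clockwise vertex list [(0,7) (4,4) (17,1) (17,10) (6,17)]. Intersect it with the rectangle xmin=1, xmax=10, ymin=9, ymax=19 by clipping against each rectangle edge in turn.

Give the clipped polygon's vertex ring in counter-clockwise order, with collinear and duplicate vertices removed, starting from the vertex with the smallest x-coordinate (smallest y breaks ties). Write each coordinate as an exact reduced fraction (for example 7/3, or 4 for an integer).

Clipped polygon: [(6/5,9) (10,9) (10,159/11) (6,17)]

1. After x ≥ 1: [(1,26/3) (1,25/4) (4,4) (17,1) (17,10) (6,17)]
2. After x ≤ 10: [(1,26/3) (1,25/4) (4,4) (10,34/13) (10,159/11) (6,17)]
3. After y ≥ 9: [(6/5,9) (10,9) (10,159/11) (6,17)]
4. After y ≤ 19: [(6/5,9) (10,9) (10,159/11) (6,17)]
5. Canonical ring: [(6/5,9) (10,9) (10,159/11) (6,17)]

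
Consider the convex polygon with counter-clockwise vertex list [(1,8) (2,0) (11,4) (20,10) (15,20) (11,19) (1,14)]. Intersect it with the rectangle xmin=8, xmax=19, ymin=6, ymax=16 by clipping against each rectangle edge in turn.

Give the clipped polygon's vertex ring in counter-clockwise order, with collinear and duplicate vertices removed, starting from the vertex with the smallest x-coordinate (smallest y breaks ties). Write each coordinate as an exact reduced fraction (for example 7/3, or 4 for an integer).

Clipped polygon: [(8,6) (14,6) (19,28/3) (19,12) (17,16) (8,16)]

1. After x ≥ 8: [(8,8/3) (11,4) (20,10) (15,20) (11,19) (8,35/2)]
2. After x ≤ 19: [(8,8/3) (11,4) (19,28/3) (19,12) (15,20) (11,19) (8,35/2)]
3. After y ≥ 6: [(8,6) (14,6) (19,28/3) (19,12) (15,20) (11,19) (8,35/2)]
4. After y ≤ 16: [(8,16) (8,6) (14,6) (19,28/3) (19,12) (17,16)]
5. Canonical ring: [(8,6) (14,6) (19,28/3) (19,12) (17,16) (8,16)]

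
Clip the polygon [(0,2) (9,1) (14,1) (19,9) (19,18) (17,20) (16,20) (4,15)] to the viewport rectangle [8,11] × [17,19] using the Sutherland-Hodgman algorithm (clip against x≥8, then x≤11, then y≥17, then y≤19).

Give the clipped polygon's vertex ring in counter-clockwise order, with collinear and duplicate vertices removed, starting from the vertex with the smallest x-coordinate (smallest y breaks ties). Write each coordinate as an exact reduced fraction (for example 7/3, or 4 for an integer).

Clipped polygon: [(44/5,17) (11,17) (11,215/12)]

1. After x ≥ 8: [(8,10/9) (9,1) (14,1) (19,9) (19,18) (17,20) (16,20) (8,50/3)]
2. After x ≤ 11: [(8,10/9) (9,1) (11,1) (11,215/12) (8,50/3)]
3. After y ≥ 17: [(11,17) (11,215/12) (44/5,17)]
4. After y ≤ 19: [(11,17) (11,215/12) (44/5,17)]
5. Canonical ring: [(44/5,17) (11,17) (11,215/12)]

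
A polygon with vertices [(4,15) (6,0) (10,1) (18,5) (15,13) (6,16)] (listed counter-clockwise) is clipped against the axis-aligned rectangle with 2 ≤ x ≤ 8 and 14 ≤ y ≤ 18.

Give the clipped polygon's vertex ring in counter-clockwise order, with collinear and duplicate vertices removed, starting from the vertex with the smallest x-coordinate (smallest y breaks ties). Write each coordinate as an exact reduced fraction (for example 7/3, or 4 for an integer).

Clipped polygon: [(4,15) (62/15,14) (8,14) (8,46/3) (6,16)]

1. After x ≥ 2: [(4,15) (6,0) (10,1) (18,5) (15,13) (6,16)]
2. After x ≤ 8: [(4,15) (6,0) (8,1/2) (8,46/3) (6,16)]
3. After y ≥ 14: [(4,15) (62/15,14) (8,14) (8,46/3) (6,16)]
4. After y ≤ 18: [(4,15) (62/15,14) (8,14) (8,46/3) (6,16)]
5. Canonical ring: [(4,15) (62/15,14) (8,14) (8,46/3) (6,16)]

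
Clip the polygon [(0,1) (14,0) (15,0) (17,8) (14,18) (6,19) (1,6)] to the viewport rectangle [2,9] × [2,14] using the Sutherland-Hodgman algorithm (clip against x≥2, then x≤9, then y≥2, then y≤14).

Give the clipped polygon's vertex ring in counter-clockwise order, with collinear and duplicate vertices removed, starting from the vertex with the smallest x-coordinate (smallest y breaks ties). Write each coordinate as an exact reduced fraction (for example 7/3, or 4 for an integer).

1. After x ≥ 2: [(2,6/7) (14,0) (15,0) (17,8) (14,18) (6,19) (2,43/5)]
2. After x ≤ 9: [(2,6/7) (9,5/14) (9,149/8) (6,19) (2,43/5)]
3. After y ≥ 2: [(2,2) (9,2) (9,149/8) (6,19) (2,43/5)]
4. After y ≤ 14: [(2,2) (9,2) (9,14) (53/13,14) (2,43/5)]
5. Canonical ring: [(2,2) (9,2) (9,14) (53/13,14) (2,43/5)]

Clipped polygon: [(2,2) (9,2) (9,14) (53/13,14) (2,43/5)]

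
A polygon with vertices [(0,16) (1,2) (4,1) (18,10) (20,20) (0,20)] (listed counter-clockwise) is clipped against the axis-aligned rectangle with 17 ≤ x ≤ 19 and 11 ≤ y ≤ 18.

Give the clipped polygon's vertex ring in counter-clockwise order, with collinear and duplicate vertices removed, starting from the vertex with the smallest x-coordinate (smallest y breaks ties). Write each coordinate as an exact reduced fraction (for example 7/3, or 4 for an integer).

Clipped polygon: [(17,11) (91/5,11) (19,15) (19,18) (17,18)]

1. After x ≥ 17: [(17,131/14) (18,10) (20,20) (17,20)]
2. After x ≤ 19: [(17,131/14) (18,10) (19,15) (19,20) (17,20)]
3. After y ≥ 11: [(17,11) (91/5,11) (19,15) (19,20) (17,20)]
4. After y ≤ 18: [(17,18) (17,11) (91/5,11) (19,15) (19,18)]
5. Canonical ring: [(17,11) (91/5,11) (19,15) (19,18) (17,18)]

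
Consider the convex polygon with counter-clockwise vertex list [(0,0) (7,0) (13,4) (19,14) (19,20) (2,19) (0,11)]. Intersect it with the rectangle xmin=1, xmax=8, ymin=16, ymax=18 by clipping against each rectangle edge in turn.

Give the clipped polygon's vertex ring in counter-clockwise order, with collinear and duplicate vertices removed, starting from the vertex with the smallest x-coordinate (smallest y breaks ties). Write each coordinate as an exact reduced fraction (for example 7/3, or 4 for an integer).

1. After x ≥ 1: [(1,0) (7,0) (13,4) (19,14) (19,20) (2,19) (1,15)]
2. After x ≤ 8: [(1,0) (7,0) (8,2/3) (8,329/17) (2,19) (1,15)]
3. After y ≥ 16: [(8,16) (8,329/17) (2,19) (5/4,16)]
4. After y ≤ 18: [(8,16) (8,18) (7/4,18) (5/4,16)]
5. Canonical ring: [(5/4,16) (8,16) (8,18) (7/4,18)]

Clipped polygon: [(5/4,16) (8,16) (8,18) (7/4,18)]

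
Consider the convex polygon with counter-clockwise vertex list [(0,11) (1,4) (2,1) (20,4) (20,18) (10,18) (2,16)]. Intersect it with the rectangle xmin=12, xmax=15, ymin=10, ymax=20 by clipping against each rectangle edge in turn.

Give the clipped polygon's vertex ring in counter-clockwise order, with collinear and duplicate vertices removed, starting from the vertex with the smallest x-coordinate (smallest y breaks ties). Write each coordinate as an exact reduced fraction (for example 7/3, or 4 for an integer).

Clipped polygon: [(12,10) (15,10) (15,18) (12,18)]

1. After x ≥ 12: [(12,8/3) (20,4) (20,18) (12,18)]
2. After x ≤ 15: [(12,8/3) (15,19/6) (15,18) (12,18)]
3. After y ≥ 10: [(12,10) (15,10) (15,18) (12,18)]
4. After y ≤ 20: [(12,10) (15,10) (15,18) (12,18)]
5. Canonical ring: [(12,10) (15,10) (15,18) (12,18)]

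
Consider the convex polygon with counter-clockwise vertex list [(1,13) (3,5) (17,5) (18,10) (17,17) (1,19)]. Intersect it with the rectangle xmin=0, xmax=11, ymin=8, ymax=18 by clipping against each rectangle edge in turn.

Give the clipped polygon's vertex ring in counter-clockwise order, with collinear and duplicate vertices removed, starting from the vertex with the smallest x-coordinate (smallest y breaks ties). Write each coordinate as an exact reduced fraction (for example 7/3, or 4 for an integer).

Clipped polygon: [(1,13) (9/4,8) (11,8) (11,71/4) (9,18) (1,18)]

1. After x ≥ 0: [(1,13) (3,5) (17,5) (18,10) (17,17) (1,19)]
2. After x ≤ 11: [(1,13) (3,5) (11,5) (11,71/4) (1,19)]
3. After y ≥ 8: [(1,13) (9/4,8) (11,8) (11,71/4) (1,19)]
4. After y ≤ 18: [(1,18) (1,13) (9/4,8) (11,8) (11,71/4) (9,18)]
5. Canonical ring: [(1,13) (9/4,8) (11,8) (11,71/4) (9,18) (1,18)]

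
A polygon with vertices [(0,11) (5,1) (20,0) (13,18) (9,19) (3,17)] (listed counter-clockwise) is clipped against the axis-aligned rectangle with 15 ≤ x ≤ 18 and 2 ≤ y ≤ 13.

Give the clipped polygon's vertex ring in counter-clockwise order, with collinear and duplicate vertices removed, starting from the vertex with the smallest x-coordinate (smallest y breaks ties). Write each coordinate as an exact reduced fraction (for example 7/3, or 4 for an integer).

1. After x ≥ 15: [(15,1/3) (20,0) (15,90/7)]
2. After x ≤ 18: [(15,1/3) (18,2/15) (18,36/7) (15,90/7)]
3. After y ≥ 2: [(15,2) (18,2) (18,36/7) (15,90/7)]
4. After y ≤ 13: [(15,2) (18,2) (18,36/7) (15,90/7)]
5. Canonical ring: [(15,2) (18,2) (18,36/7) (15,90/7)]

Clipped polygon: [(15,2) (18,2) (18,36/7) (15,90/7)]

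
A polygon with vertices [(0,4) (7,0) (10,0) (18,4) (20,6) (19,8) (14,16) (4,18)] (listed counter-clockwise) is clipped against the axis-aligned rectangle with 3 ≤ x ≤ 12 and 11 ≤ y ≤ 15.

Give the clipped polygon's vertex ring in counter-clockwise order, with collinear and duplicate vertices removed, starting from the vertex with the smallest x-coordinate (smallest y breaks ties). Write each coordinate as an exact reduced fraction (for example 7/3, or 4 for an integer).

Clipped polygon: [(3,11) (12,11) (12,15) (22/7,15) (3,29/2)]

1. After x ≥ 3: [(3,29/2) (3,16/7) (7,0) (10,0) (18,4) (20,6) (19,8) (14,16) (4,18)]
2. After x ≤ 12: [(3,29/2) (3,16/7) (7,0) (10,0) (12,1) (12,82/5) (4,18)]
3. After y ≥ 11: [(3,29/2) (3,11) (12,11) (12,82/5) (4,18)]
4. After y ≤ 15: [(22/7,15) (3,29/2) (3,11) (12,11) (12,15)]
5. Canonical ring: [(3,11) (12,11) (12,15) (22/7,15) (3,29/2)]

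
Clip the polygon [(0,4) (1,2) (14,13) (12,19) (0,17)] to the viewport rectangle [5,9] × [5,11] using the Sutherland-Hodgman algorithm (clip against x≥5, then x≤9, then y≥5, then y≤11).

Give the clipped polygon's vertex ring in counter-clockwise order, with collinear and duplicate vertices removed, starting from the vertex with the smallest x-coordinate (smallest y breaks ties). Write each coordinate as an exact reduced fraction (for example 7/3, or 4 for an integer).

Clipped polygon: [(5,70/13) (9,114/13) (9,11) (5,11)]

1. After x ≥ 5: [(5,70/13) (14,13) (12,19) (5,107/6)]
2. After x ≤ 9: [(5,70/13) (9,114/13) (9,37/2) (5,107/6)]
3. After y ≥ 5: [(5,70/13) (9,114/13) (9,37/2) (5,107/6)]
4. After y ≤ 11: [(5,11) (5,70/13) (9,114/13) (9,11)]
5. Canonical ring: [(5,70/13) (9,114/13) (9,11) (5,11)]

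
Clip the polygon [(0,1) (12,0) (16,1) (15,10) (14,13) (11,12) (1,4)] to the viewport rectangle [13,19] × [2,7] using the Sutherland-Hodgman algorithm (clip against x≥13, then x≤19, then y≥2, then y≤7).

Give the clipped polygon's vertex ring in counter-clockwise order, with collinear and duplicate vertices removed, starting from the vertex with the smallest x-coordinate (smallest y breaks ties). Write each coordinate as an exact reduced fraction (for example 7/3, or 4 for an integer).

Clipped polygon: [(13,2) (143/9,2) (46/3,7) (13,7)]

1. After x ≥ 13: [(13,1/4) (16,1) (15,10) (14,13) (13,38/3)]
2. After x ≤ 19: [(13,1/4) (16,1) (15,10) (14,13) (13,38/3)]
3. After y ≥ 2: [(13,2) (143/9,2) (15,10) (14,13) (13,38/3)]
4. After y ≤ 7: [(13,7) (13,2) (143/9,2) (46/3,7)]
5. Canonical ring: [(13,2) (143/9,2) (46/3,7) (13,7)]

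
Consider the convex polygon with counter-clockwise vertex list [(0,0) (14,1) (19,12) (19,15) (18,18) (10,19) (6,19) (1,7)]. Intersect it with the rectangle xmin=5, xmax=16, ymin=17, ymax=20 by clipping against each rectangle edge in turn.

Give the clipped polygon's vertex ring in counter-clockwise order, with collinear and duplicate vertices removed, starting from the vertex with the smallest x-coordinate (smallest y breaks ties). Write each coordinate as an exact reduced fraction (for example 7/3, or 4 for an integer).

Clipped polygon: [(31/6,17) (16,17) (16,73/4) (10,19) (6,19)]

1. After x ≥ 5: [(5,5/14) (14,1) (19,12) (19,15) (18,18) (10,19) (6,19) (5,83/5)]
2. After x ≤ 16: [(5,5/14) (14,1) (16,27/5) (16,73/4) (10,19) (6,19) (5,83/5)]
3. After y ≥ 17: [(16,17) (16,73/4) (10,19) (6,19) (31/6,17)]
4. After y ≤ 20: [(16,17) (16,73/4) (10,19) (6,19) (31/6,17)]
5. Canonical ring: [(31/6,17) (16,17) (16,73/4) (10,19) (6,19)]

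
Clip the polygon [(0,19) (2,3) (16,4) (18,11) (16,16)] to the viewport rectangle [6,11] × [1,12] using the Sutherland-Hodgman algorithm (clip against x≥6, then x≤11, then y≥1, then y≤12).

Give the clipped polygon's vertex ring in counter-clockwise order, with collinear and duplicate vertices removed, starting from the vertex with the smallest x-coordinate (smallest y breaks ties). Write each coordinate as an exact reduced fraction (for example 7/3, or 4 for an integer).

Clipped polygon: [(6,23/7) (11,51/14) (11,12) (6,12)]

1. After x ≥ 6: [(6,143/8) (6,23/7) (16,4) (18,11) (16,16)]
2. After x ≤ 11: [(11,271/16) (6,143/8) (6,23/7) (11,51/14)]
3. After y ≥ 1: [(11,271/16) (6,143/8) (6,23/7) (11,51/14)]
4. After y ≤ 12: [(11,12) (6,12) (6,23/7) (11,51/14)]
5. Canonical ring: [(6,23/7) (11,51/14) (11,12) (6,12)]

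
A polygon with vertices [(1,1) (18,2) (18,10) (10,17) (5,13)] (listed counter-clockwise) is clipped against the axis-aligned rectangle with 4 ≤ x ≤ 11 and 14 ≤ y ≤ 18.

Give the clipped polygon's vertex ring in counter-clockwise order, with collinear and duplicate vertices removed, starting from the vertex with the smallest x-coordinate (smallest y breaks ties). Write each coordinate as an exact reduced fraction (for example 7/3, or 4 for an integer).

1. After x ≥ 4: [(4,10) (4,20/17) (18,2) (18,10) (10,17) (5,13)]
2. After x ≤ 11: [(4,10) (4,20/17) (11,27/17) (11,129/8) (10,17) (5,13)]
3. After y ≥ 14: [(11,14) (11,129/8) (10,17) (25/4,14)]
4. After y ≤ 18: [(11,14) (11,129/8) (10,17) (25/4,14)]
5. Canonical ring: [(25/4,14) (11,14) (11,129/8) (10,17)]

Clipped polygon: [(25/4,14) (11,14) (11,129/8) (10,17)]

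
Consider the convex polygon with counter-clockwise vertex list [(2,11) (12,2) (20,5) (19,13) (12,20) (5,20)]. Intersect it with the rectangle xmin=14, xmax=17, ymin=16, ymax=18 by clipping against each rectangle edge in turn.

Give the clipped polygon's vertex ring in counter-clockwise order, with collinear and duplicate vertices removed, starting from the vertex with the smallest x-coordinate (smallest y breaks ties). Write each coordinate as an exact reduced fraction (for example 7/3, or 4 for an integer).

1. After x ≥ 14: [(14,11/4) (20,5) (19,13) (14,18)]
2. After x ≤ 17: [(14,11/4) (17,31/8) (17,15) (14,18)]
3. After y ≥ 16: [(14,16) (16,16) (14,18)]
4. After y ≤ 18: [(14,16) (16,16) (14,18)]
5. Canonical ring: [(14,16) (16,16) (14,18)]

Clipped polygon: [(14,16) (16,16) (14,18)]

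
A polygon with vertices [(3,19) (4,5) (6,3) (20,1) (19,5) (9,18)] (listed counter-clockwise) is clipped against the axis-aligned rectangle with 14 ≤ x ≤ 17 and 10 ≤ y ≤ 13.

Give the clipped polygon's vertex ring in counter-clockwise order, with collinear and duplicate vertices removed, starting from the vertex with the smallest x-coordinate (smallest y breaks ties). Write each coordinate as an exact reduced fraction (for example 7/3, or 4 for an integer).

1. After x ≥ 14: [(14,13/7) (20,1) (19,5) (14,23/2)]
2. After x ≤ 17: [(14,13/7) (17,10/7) (17,38/5) (14,23/2)]
3. After y ≥ 10: [(14,10) (197/13,10) (14,23/2)]
4. After y ≤ 13: [(14,10) (197/13,10) (14,23/2)]
5. Canonical ring: [(14,10) (197/13,10) (14,23/2)]

Clipped polygon: [(14,10) (197/13,10) (14,23/2)]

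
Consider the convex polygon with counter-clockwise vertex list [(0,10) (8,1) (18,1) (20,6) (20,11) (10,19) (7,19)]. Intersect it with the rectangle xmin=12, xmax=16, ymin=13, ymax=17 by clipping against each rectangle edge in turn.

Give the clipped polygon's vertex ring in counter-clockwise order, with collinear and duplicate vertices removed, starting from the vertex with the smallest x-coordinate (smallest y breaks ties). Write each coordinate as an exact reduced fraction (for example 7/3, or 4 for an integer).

Clipped polygon: [(12,13) (16,13) (16,71/5) (25/2,17) (12,17)]

1. After x ≥ 12: [(12,1) (18,1) (20,6) (20,11) (12,87/5)]
2. After x ≤ 16: [(12,1) (16,1) (16,71/5) (12,87/5)]
3. After y ≥ 13: [(12,13) (16,13) (16,71/5) (12,87/5)]
4. After y ≤ 17: [(12,17) (12,13) (16,13) (16,71/5) (25/2,17)]
5. Canonical ring: [(12,13) (16,13) (16,71/5) (25/2,17) (12,17)]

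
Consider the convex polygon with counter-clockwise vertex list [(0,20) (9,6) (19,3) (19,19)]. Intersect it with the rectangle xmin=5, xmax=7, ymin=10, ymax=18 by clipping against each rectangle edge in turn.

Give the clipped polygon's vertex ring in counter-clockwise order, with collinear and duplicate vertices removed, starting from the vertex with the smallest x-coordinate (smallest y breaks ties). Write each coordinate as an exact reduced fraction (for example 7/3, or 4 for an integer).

Clipped polygon: [(5,110/9) (45/7,10) (7,10) (7,18) (5,18)]

1. After x ≥ 5: [(5,375/19) (5,110/9) (9,6) (19,3) (19,19)]
2. After x ≤ 7: [(7,373/19) (5,375/19) (5,110/9) (7,82/9)]
3. After y ≥ 10: [(7,10) (7,373/19) (5,375/19) (5,110/9) (45/7,10)]
4. After y ≤ 18: [(7,10) (7,18) (5,18) (5,110/9) (45/7,10)]
5. Canonical ring: [(5,110/9) (45/7,10) (7,10) (7,18) (5,18)]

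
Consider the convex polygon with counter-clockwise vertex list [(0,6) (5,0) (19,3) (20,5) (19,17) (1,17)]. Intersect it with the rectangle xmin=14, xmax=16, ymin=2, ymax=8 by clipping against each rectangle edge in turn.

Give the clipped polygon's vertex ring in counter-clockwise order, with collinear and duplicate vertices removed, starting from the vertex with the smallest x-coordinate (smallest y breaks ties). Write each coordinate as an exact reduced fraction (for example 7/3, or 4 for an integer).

Clipped polygon: [(14,2) (43/3,2) (16,33/14) (16,8) (14,8)]

1. After x ≥ 14: [(14,27/14) (19,3) (20,5) (19,17) (14,17)]
2. After x ≤ 16: [(14,27/14) (16,33/14) (16,17) (14,17)]
3. After y ≥ 2: [(14,2) (43/3,2) (16,33/14) (16,17) (14,17)]
4. After y ≤ 8: [(14,8) (14,2) (43/3,2) (16,33/14) (16,8)]
5. Canonical ring: [(14,2) (43/3,2) (16,33/14) (16,8) (14,8)]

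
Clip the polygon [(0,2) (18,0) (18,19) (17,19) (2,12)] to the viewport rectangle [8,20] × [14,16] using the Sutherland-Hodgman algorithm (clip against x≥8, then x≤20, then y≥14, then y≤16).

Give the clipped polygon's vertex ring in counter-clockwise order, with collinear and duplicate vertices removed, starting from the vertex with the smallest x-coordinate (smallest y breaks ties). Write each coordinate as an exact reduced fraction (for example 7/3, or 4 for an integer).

1. After x ≥ 8: [(8,10/9) (18,0) (18,19) (17,19) (8,74/5)]
2. After x ≤ 20: [(8,10/9) (18,0) (18,19) (17,19) (8,74/5)]
3. After y ≥ 14: [(8,14) (18,14) (18,19) (17,19) (8,74/5)]
4. After y ≤ 16: [(8,14) (18,14) (18,16) (74/7,16) (8,74/5)]
5. Canonical ring: [(8,14) (18,14) (18,16) (74/7,16) (8,74/5)]

Clipped polygon: [(8,14) (18,14) (18,16) (74/7,16) (8,74/5)]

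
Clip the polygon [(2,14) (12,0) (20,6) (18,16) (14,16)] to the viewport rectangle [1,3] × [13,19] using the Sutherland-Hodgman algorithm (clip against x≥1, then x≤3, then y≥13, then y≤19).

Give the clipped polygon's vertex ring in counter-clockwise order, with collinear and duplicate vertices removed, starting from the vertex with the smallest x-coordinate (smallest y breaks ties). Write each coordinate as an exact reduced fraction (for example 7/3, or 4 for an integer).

1. After x ≥ 1: [(2,14) (12,0) (20,6) (18,16) (14,16)]
2. After x ≤ 3: [(3,85/6) (2,14) (3,63/5)]
3. After y ≥ 13: [(3,13) (3,85/6) (2,14) (19/7,13)]
4. After y ≤ 19: [(3,13) (3,85/6) (2,14) (19/7,13)]
5. Canonical ring: [(2,14) (19/7,13) (3,13) (3,85/6)]

Clipped polygon: [(2,14) (19/7,13) (3,13) (3,85/6)]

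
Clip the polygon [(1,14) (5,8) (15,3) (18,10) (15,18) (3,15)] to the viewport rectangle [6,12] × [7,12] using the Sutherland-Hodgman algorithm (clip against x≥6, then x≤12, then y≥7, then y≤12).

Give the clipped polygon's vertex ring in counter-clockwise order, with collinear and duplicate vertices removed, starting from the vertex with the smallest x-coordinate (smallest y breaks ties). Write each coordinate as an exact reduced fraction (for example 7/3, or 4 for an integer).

1. After x ≥ 6: [(6,15/2) (15,3) (18,10) (15,18) (6,63/4)]
2. After x ≤ 12: [(6,15/2) (12,9/2) (12,69/4) (6,63/4)]
3. After y ≥ 7: [(6,15/2) (7,7) (12,7) (12,69/4) (6,63/4)]
4. After y ≤ 12: [(6,12) (6,15/2) (7,7) (12,7) (12,12)]
5. Canonical ring: [(6,15/2) (7,7) (12,7) (12,12) (6,12)]

Clipped polygon: [(6,15/2) (7,7) (12,7) (12,12) (6,12)]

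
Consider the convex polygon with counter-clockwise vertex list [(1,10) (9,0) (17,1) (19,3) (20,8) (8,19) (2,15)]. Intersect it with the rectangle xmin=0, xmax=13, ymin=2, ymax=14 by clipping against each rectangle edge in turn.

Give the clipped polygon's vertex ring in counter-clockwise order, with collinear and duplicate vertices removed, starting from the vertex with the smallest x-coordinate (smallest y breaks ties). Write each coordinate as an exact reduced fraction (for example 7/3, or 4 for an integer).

1. After x ≥ 0: [(1,10) (9,0) (17,1) (19,3) (20,8) (8,19) (2,15)]
2. After x ≤ 13: [(1,10) (9,0) (13,1/2) (13,173/12) (8,19) (2,15)]
3. After y ≥ 2: [(1,10) (37/5,2) (13,2) (13,173/12) (8,19) (2,15)]
4. After y ≤ 14: [(9/5,14) (1,10) (37/5,2) (13,2) (13,14)]
5. Canonical ring: [(1,10) (37/5,2) (13,2) (13,14) (9/5,14)]

Clipped polygon: [(1,10) (37/5,2) (13,2) (13,14) (9/5,14)]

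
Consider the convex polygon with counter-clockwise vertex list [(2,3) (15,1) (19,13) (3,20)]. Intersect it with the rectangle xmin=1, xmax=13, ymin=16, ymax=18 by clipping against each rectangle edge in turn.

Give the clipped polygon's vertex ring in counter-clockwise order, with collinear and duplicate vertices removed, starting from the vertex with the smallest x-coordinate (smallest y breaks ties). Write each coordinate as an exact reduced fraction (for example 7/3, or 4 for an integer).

1. After x ≥ 1: [(2,3) (15,1) (19,13) (3,20)]
2. After x ≤ 13: [(2,3) (13,17/13) (13,125/8) (3,20)]
3. After y ≥ 16: [(47/17,16) (85/7,16) (3,20)]
4. After y ≤ 18: [(49/17,18) (47/17,16) (85/7,16) (53/7,18)]
5. Canonical ring: [(47/17,16) (85/7,16) (53/7,18) (49/17,18)]

Clipped polygon: [(47/17,16) (85/7,16) (53/7,18) (49/17,18)]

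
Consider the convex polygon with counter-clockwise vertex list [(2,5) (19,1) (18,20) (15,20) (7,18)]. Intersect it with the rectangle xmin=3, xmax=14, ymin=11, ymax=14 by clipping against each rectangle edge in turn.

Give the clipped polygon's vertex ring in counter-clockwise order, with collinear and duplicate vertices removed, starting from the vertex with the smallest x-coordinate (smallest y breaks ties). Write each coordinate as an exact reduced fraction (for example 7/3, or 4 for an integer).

1. After x ≥ 3: [(3,38/5) (3,81/17) (19,1) (18,20) (15,20) (7,18)]
2. After x ≤ 14: [(3,38/5) (3,81/17) (14,37/17) (14,79/4) (7,18)]
3. After y ≥ 11: [(56/13,11) (14,11) (14,79/4) (7,18)]
4. After y ≤ 14: [(71/13,14) (56/13,11) (14,11) (14,14)]
5. Canonical ring: [(56/13,11) (14,11) (14,14) (71/13,14)]

Clipped polygon: [(56/13,11) (14,11) (14,14) (71/13,14)]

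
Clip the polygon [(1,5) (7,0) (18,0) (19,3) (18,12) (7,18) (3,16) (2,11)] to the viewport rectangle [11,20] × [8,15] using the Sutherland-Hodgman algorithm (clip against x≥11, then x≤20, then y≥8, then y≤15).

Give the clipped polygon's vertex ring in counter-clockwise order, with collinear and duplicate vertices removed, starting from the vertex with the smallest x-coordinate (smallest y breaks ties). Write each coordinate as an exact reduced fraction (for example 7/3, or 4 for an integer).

Clipped polygon: [(11,8) (166/9,8) (18,12) (25/2,15) (11,15)]

1. After x ≥ 11: [(11,0) (18,0) (19,3) (18,12) (11,174/11)]
2. After x ≤ 20: [(11,0) (18,0) (19,3) (18,12) (11,174/11)]
3. After y ≥ 8: [(11,8) (166/9,8) (18,12) (11,174/11)]
4. After y ≤ 15: [(11,15) (11,8) (166/9,8) (18,12) (25/2,15)]
5. Canonical ring: [(11,8) (166/9,8) (18,12) (25/2,15) (11,15)]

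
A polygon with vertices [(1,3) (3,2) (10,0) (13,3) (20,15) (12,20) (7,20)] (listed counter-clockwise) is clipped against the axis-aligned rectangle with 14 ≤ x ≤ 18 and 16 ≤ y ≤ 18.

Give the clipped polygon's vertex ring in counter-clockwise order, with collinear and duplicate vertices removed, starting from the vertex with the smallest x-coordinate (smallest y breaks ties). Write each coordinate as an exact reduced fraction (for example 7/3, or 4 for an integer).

1. After x ≥ 14: [(14,33/7) (20,15) (14,75/4)]
2. After x ≤ 18: [(14,33/7) (18,81/7) (18,65/4) (14,75/4)]
3. After y ≥ 16: [(14,16) (18,16) (18,65/4) (14,75/4)]
4. After y ≤ 18: [(14,18) (14,16) (18,16) (18,65/4) (76/5,18)]
5. Canonical ring: [(14,16) (18,16) (18,65/4) (76/5,18) (14,18)]

Clipped polygon: [(14,16) (18,16) (18,65/4) (76/5,18) (14,18)]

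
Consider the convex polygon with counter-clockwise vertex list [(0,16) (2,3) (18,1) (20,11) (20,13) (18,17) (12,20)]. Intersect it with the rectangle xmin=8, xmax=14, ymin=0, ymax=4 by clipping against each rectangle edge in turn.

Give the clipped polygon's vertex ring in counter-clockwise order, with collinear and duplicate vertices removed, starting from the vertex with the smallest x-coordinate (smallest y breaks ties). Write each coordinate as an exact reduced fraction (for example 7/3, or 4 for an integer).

1. After x ≥ 8: [(8,56/3) (8,9/4) (18,1) (20,11) (20,13) (18,17) (12,20)]
2. After x ≤ 14: [(8,56/3) (8,9/4) (14,3/2) (14,19) (12,20)]
3. After y ≥ 0: [(8,56/3) (8,9/4) (14,3/2) (14,19) (12,20)]
4. After y ≤ 4: [(8,4) (8,9/4) (14,3/2) (14,4)]
5. Canonical ring: [(8,9/4) (14,3/2) (14,4) (8,4)]

Clipped polygon: [(8,9/4) (14,3/2) (14,4) (8,4)]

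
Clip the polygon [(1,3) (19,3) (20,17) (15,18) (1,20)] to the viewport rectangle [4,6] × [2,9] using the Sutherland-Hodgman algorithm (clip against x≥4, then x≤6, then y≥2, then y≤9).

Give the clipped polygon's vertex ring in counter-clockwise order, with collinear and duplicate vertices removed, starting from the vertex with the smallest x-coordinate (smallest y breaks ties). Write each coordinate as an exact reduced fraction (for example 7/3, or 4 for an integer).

1. After x ≥ 4: [(4,3) (19,3) (20,17) (15,18) (4,137/7)]
2. After x ≤ 6: [(4,3) (6,3) (6,135/7) (4,137/7)]
3. After y ≥ 2: [(4,3) (6,3) (6,135/7) (4,137/7)]
4. After y ≤ 9: [(4,9) (4,3) (6,3) (6,9)]
5. Canonical ring: [(4,3) (6,3) (6,9) (4,9)]

Clipped polygon: [(4,3) (6,3) (6,9) (4,9)]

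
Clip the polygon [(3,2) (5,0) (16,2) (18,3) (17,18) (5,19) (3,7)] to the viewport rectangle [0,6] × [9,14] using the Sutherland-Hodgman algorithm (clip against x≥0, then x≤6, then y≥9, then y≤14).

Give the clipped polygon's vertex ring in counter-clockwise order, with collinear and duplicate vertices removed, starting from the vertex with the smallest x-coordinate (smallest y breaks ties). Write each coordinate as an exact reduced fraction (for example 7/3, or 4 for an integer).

1. After x ≥ 0: [(3,2) (5,0) (16,2) (18,3) (17,18) (5,19) (3,7)]
2. After x ≤ 6: [(3,2) (5,0) (6,2/11) (6,227/12) (5,19) (3,7)]
3. After y ≥ 9: [(6,9) (6,227/12) (5,19) (10/3,9)]
4. After y ≤ 14: [(6,9) (6,14) (25/6,14) (10/3,9)]
5. Canonical ring: [(10/3,9) (6,9) (6,14) (25/6,14)]

Clipped polygon: [(10/3,9) (6,9) (6,14) (25/6,14)]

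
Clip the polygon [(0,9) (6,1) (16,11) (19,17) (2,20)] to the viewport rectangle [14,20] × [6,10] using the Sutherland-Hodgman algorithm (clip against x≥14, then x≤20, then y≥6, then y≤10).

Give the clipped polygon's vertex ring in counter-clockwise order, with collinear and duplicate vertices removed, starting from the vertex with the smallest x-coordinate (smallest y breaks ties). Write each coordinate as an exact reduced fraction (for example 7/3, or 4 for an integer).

Clipped polygon: [(14,9) (15,10) (14,10)]

1. After x ≥ 14: [(14,9) (16,11) (19,17) (14,304/17)]
2. After x ≤ 20: [(14,9) (16,11) (19,17) (14,304/17)]
3. After y ≥ 6: [(14,9) (16,11) (19,17) (14,304/17)]
4. After y ≤ 10: [(14,10) (14,9) (15,10)]
5. Canonical ring: [(14,9) (15,10) (14,10)]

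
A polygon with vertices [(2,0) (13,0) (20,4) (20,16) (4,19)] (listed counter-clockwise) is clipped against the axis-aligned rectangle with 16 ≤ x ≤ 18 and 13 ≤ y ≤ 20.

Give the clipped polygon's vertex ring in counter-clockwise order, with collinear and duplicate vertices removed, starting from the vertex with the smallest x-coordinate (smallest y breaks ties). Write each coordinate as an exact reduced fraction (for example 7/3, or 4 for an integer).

Clipped polygon: [(16,13) (18,13) (18,131/8) (16,67/4)]

1. After x ≥ 16: [(16,12/7) (20,4) (20,16) (16,67/4)]
2. After x ≤ 18: [(16,12/7) (18,20/7) (18,131/8) (16,67/4)]
3. After y ≥ 13: [(16,13) (18,13) (18,131/8) (16,67/4)]
4. After y ≤ 20: [(16,13) (18,13) (18,131/8) (16,67/4)]
5. Canonical ring: [(16,13) (18,13) (18,131/8) (16,67/4)]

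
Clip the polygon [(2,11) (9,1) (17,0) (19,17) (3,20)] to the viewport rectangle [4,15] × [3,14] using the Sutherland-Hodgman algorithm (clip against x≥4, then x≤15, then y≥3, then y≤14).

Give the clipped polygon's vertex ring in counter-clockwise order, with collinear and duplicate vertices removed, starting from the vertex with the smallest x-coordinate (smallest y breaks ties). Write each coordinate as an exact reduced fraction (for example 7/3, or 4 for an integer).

1. After x ≥ 4: [(4,57/7) (9,1) (17,0) (19,17) (4,317/16)]
2. After x ≤ 15: [(4,57/7) (9,1) (15,1/4) (15,71/4) (4,317/16)]
3. After y ≥ 3: [(4,57/7) (38/5,3) (15,3) (15,71/4) (4,317/16)]
4. After y ≤ 14: [(4,14) (4,57/7) (38/5,3) (15,3) (15,14)]
5. Canonical ring: [(4,57/7) (38/5,3) (15,3) (15,14) (4,14)]

Clipped polygon: [(4,57/7) (38/5,3) (15,3) (15,14) (4,14)]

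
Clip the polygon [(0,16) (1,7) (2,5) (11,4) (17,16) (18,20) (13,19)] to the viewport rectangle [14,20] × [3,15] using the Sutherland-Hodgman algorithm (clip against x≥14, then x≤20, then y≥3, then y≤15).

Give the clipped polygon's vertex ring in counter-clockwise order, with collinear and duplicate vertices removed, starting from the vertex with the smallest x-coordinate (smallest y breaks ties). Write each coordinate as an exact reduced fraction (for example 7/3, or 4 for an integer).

1. After x ≥ 14: [(14,10) (17,16) (18,20) (14,96/5)]
2. After x ≤ 20: [(14,10) (17,16) (18,20) (14,96/5)]
3. After y ≥ 3: [(14,10) (17,16) (18,20) (14,96/5)]
4. After y ≤ 15: [(14,15) (14,10) (33/2,15)]
5. Canonical ring: [(14,10) (33/2,15) (14,15)]

Clipped polygon: [(14,10) (33/2,15) (14,15)]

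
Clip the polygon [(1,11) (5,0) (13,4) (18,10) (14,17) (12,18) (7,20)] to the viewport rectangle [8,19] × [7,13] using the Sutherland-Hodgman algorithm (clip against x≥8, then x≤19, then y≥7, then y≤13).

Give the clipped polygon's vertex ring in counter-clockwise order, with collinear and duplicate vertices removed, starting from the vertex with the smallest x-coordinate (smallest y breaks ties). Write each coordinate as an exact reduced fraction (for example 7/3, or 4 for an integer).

Clipped polygon: [(8,7) (31/2,7) (18,10) (114/7,13) (8,13)]

1. After x ≥ 8: [(8,3/2) (13,4) (18,10) (14,17) (12,18) (8,98/5)]
2. After x ≤ 19: [(8,3/2) (13,4) (18,10) (14,17) (12,18) (8,98/5)]
3. After y ≥ 7: [(8,7) (31/2,7) (18,10) (14,17) (12,18) (8,98/5)]
4. After y ≤ 13: [(8,13) (8,7) (31/2,7) (18,10) (114/7,13)]
5. Canonical ring: [(8,7) (31/2,7) (18,10) (114/7,13) (8,13)]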